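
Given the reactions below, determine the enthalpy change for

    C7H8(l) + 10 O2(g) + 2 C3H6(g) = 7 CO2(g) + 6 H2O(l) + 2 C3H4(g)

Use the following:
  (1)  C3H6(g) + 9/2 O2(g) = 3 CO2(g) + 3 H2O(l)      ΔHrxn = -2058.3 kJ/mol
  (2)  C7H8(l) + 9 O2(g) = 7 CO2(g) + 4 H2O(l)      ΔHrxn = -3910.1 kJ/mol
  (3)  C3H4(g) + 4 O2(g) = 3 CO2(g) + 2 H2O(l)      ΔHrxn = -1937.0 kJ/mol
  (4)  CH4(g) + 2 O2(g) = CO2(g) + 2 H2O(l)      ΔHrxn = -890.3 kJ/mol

ΔHrxn = -4152.7 kJ/mol

(1) × 2: (2)·(-2058.3) = -4116.6 kJ/mol
(2) as written: -3910.1 kJ/mol
(3) reversed and × 2: (-2)·(-1937.0) = +3874.0 kJ/mol
(4): not needed.
Combining the equations, ΔHrxn = (2)·(-2058.3) + (1)·(-3910.1) + (-2)·(-1937.0) = -4152.7 kJ/mol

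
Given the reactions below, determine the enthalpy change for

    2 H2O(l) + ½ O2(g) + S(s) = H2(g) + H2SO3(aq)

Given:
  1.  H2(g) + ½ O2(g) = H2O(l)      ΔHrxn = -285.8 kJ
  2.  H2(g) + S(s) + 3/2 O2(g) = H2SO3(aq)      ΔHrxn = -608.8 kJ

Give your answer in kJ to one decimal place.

ΔHrxn = -37.2 kJ

eq. 1 reversed and × 2 (H2O(l) must end up as a reactant; scale by 2 for the 2 H2O(l)): (-2)·(-285.8) = +571.6 kJ
eq. 2 as written (H2SO3(aq) already on the product side): -608.8 kJ
ΔHrxn = (+571.6) + (-608.8) = -37.2 kJ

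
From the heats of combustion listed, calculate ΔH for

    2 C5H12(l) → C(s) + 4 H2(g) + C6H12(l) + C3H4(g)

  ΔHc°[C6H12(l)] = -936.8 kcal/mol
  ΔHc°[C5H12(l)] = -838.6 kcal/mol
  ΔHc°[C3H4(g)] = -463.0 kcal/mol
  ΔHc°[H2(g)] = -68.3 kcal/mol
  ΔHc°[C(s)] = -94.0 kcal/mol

ΔH = 89.8 kcal/mol

With combustion enthalpies, reactants minus products:
= [2·(-838.6)] − [1·(-94.0) + 4·(-68.3) + 1·(-936.8) + 1·(-463.0)]
= 89.8 kcal/mol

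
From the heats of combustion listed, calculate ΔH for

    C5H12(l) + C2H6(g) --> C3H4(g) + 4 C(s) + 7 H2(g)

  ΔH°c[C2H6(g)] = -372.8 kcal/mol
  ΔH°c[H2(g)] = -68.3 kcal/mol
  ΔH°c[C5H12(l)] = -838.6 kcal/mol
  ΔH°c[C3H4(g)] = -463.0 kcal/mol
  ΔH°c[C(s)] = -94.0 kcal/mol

ΔH = 105.7 kcal/mol

With combustion enthalpies, reactants minus products:
= [1·(-838.6) + 1·(-372.8)] − [1·(-463.0) + 4·(-94.0) + 7·(-68.3)]
= 105.7 kcal/mol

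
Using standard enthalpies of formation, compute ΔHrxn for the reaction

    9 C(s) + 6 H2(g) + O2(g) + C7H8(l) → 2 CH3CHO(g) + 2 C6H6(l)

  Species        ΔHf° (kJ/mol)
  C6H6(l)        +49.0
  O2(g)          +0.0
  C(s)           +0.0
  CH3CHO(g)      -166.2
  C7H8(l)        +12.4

ΔHrxn = -246.8 kJ/mol

ΔH°rxn = Σ nΔHf°(products) − Σ nΔHf°(reactants).
Products: 2·(-166.2) + 2·(+49.0) = -234.4
Reactants: 9·(+0.0) + 6·(+0.0) + 1·(+0.0) + 1·(+12.4) = +12.4
ΔHrxn = (-234.4) − (+12.4) = -246.8 kJ/mol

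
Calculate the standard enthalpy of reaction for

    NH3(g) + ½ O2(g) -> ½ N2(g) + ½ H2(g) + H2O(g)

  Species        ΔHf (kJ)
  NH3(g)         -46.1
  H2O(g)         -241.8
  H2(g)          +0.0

Products: 1/2·(+0.0) + 1/2·(+0.0) + 1·(-241.8) = -241.8
Reactants: 1·(-46.1) + 1/2·(+0.0) = -46.1
ΔHrxn = (-241.8) − (-46.1) = -195.7 kJ

ΔHrxn = -195.7 kJ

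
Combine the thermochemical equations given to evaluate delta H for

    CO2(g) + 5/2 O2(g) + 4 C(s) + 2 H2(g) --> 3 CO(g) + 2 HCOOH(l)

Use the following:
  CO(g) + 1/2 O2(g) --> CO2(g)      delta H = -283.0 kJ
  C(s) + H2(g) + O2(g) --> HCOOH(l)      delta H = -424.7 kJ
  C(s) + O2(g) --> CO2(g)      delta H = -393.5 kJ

equation 1 reversed and × 3: (-3)·(-283.0) = +849.0 kJ
equation 2 × 2: (2)·(-424.7) = -849.4 kJ
equation 3 × 2: (2)·(-393.5) = -787.0 kJ
delta H = (-3)·(-283.0) + (2)·(-424.7) + (2)·(-393.5) = -787.4 kJ

delta H = -787.4 kJ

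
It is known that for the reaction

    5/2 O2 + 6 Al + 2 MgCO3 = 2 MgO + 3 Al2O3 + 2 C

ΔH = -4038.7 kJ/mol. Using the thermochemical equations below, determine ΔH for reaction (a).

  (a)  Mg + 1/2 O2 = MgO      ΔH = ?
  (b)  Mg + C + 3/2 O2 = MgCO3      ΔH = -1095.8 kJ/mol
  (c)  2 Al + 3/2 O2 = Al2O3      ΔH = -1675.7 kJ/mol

ΔH = -601.6 kJ/mol

(a) × 2 (scale by 2 for the 2 MgO): contributes 2·x
(b) reversed and × 2 (reverse to put MgCO3 on the reactant side; scale by 2 for the 2 MgCO3): (-2)·(-1095.8) = +2191.6 kJ/mol
(c) × 3 (scale by 3 for the 3 Al2O3): (3)·(-1675.7) = -5027.1 kJ/mol
-4038.7 = (+2191.6) + (-5027.1) + 2·x
x = (-4038.7 − (-2835.5)) / (2) = -601.6 kJ/mol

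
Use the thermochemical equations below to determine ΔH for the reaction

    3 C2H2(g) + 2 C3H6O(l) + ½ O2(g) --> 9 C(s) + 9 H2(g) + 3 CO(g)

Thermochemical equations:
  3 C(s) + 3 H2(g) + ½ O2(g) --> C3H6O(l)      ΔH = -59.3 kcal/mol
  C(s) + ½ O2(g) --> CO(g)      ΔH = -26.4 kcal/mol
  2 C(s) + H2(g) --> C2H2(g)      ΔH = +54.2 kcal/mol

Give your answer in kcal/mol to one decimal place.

ΔH = -123.2 kcal/mol

equation 1 reversed and × 2: (-2)·(-59.3) = +118.6 kcal/mol
equation 2 × 3: (3)·(-26.4) = -79.2 kcal/mol
equation 3 reversed and × 3: (-3)·(+54.2) = -162.6 kcal/mol
ΔH = (+118.6) + (-79.2) + (-162.6) = -123.2 kcal/mol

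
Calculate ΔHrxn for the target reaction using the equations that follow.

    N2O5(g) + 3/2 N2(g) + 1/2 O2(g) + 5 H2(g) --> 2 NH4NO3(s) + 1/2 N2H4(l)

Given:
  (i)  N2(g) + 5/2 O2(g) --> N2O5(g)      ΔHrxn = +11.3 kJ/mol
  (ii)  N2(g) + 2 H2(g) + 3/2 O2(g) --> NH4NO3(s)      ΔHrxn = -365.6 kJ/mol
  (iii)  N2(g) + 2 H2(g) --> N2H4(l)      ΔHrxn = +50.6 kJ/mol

ΔHrxn = -717.2 kJ/mol

(i) reversed (N2O5(g) must end up as a reactant): -11.3 kJ/mol
(ii) × 2 (×2 to match 2 NH4NO3(s) in the target): (2)·(-365.6) = -731.2 kJ/mol
(iii) × 1/2 (×1/2 to match 1/2 N2H4(l) in the target): (1/2)·(+50.6) = +25.3 kJ/mol
Combining the equations, ΔHrxn = (-1)·(+11.3) + (2)·(-365.6) + (1/2)·(+50.6) = -717.2 kJ/mol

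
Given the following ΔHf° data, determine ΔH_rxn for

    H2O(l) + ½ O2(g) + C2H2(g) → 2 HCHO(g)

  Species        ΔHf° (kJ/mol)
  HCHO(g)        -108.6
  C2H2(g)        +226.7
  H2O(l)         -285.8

ΔH_rxn = -158.1 kJ/mol

ΔH°rxn = Σ nΔHf°(products) − Σ nΔHf°(reactants).
Products: 2·(-108.6) = -217.2
Reactants: 1·(-285.8) + 1/2·(+0.0) + 1·(+226.7) = -59.1
ΔH_rxn = (-217.2) − (-59.1) = -158.1 kJ/mol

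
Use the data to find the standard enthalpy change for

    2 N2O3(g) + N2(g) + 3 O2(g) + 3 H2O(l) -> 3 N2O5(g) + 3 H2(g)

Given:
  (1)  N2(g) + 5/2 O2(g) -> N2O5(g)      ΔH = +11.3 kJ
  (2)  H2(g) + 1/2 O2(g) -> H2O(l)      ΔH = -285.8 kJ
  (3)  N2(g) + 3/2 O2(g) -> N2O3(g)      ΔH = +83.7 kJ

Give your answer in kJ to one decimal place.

(1) × 3 (×3 to match 3 N2O5(g) in the target): (3)·(+11.3) = +33.9 kJ
(2) reversed and × 3 (reverse to put H2O(l) on the reactant side; ×3 to match 3 H2O(l) in the target): (-3)·(-285.8) = +857.4 kJ
(3) reversed and × 2 (reverse to put N2O3(g) on the reactant side; ×2 to match 2 N2O3(g) in the target): (-2)·(+83.7) = -167.4 kJ
ΔH = (3)·(+11.3) + (-3)·(-285.8) + (-2)·(+83.7) = 723.9 kJ

ΔH = 723.9 kJ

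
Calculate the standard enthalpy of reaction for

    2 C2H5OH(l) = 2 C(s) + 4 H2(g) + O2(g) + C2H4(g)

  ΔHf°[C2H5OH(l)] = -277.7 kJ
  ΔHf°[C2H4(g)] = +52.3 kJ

ΔH_rxn = 607.7 kJ

Products: 2·(+0.0) + 4·(+0.0) + 1·(+0.0) + 1·(+52.3) = +52.3
Reactants: 2·(-277.7) = -555.4
ΔH_rxn = (+52.3) − (-555.4) = 607.7 kJ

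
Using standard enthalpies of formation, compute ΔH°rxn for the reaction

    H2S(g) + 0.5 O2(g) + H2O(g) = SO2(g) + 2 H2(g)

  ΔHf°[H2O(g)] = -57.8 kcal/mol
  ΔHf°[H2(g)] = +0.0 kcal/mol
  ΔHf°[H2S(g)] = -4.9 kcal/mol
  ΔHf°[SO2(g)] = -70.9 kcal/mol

ΔH°rxn = -8.2 kcal/mol

Products: 1·(-70.9) + 2·(+0.0) = -70.9
Reactants: 1·(-4.9) + 1/2·(+0.0) + 1·(-57.8) = -62.7
ΔH°rxn = (-70.9) − (-62.7) = -8.2 kcal/mol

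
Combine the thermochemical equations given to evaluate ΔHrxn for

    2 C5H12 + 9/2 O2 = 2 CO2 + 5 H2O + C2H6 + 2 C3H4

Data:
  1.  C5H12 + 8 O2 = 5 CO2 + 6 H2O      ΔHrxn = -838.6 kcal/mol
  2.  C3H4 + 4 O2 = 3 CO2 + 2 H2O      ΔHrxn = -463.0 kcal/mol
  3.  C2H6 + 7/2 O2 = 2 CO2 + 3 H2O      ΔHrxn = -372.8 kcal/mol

eq. 1 × 2: (2)·(-838.6) = -1677.2 kcal/mol
eq. 2 reversed and × 2: (-2)·(-463.0) = +926.0 kcal/mol
eq. 3 reversed: +372.8 kcal/mol
Combining the equations, ΔHrxn = (2)·(-838.6) + (-2)·(-463.0) + (-1)·(-372.8) = -378.4 kcal/mol

ΔHrxn = -378.4 kcal/mol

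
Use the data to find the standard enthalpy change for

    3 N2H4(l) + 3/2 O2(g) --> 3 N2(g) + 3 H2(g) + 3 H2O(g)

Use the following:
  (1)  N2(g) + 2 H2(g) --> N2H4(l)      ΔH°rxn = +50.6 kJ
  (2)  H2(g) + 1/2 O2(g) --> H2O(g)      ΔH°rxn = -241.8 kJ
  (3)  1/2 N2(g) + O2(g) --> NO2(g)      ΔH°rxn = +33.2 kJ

(1) reversed and × 3: (-3)·(+50.6) = -151.8 kJ
(2) × 3: (3)·(-241.8) = -725.4 kJ
(3): not needed.
ΔH°rxn = (-3)·(+50.6) + (3)·(-241.8) = -877.2 kJ

ΔH°rxn = -877.2 kJ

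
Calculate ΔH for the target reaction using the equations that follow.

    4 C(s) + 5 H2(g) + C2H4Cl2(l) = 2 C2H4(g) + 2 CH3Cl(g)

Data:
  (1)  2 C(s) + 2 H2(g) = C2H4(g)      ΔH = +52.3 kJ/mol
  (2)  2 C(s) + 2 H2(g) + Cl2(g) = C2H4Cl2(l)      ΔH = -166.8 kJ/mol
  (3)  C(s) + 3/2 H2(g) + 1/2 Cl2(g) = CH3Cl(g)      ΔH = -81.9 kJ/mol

(1) × 2: (2)·(+52.3) = +104.6 kJ/mol
(2) reversed: +166.8 kJ/mol
(3) × 2: (2)·(-81.9) = -163.8 kJ/mol
Summing the manipulated equations, ΔH = (+104.6) + (+166.8) + (-163.8) = 107.6 kJ/mol

ΔH = 107.6 kJ/mol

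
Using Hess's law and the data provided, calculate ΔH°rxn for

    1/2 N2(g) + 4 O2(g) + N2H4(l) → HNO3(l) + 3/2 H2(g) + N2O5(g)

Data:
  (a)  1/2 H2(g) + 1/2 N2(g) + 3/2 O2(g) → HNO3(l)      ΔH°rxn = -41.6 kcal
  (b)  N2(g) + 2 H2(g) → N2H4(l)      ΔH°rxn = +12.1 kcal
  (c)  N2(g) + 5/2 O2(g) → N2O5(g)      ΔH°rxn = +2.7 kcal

(a) as written: -41.6 kcal
(b) reversed: -12.1 kcal
(c) as written: +2.7 kcal
Combining the equations, ΔH°rxn = (1)·(-41.6) + (-1)·(+12.1) + (1)·(+2.7) = -51.0 kcal

ΔH°rxn = -51.0 kcal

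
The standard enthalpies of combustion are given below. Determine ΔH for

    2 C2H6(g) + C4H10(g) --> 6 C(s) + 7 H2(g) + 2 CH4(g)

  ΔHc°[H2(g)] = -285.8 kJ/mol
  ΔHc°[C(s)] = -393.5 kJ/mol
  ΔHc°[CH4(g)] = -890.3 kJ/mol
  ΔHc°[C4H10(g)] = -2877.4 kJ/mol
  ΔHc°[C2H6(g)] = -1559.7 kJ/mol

ΔH = 145.4 kJ/mol

With combustion enthalpies, reactants minus products:
= [2·(-1559.7) + 1·(-2877.4)] − [6·(-393.5) + 7·(-285.8) + 2·(-890.3)]
= 145.4 kJ/mol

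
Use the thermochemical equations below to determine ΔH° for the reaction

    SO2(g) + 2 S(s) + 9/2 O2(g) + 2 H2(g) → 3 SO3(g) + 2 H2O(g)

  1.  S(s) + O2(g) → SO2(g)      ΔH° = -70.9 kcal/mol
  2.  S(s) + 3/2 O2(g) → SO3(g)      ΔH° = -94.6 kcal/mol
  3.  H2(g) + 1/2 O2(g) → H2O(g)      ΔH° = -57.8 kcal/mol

ΔH° = -328.5 kcal/mol

eq. 1 reversed (reverse to put SO2(g) on the reactant side): +70.9 kcal/mol
eq. 2 × 3 (scale by 3 for the 3 SO3(g)): (3)·(-94.6) = -283.8 kcal/mol
eq. 3 × 2 (×2 to match 2 H2O(g) in the target): (2)·(-57.8) = -115.6 kcal/mol
Summing the manipulated equations, ΔH° = (+70.9) + (-283.8) + (-115.6) = -328.5 kcal/mol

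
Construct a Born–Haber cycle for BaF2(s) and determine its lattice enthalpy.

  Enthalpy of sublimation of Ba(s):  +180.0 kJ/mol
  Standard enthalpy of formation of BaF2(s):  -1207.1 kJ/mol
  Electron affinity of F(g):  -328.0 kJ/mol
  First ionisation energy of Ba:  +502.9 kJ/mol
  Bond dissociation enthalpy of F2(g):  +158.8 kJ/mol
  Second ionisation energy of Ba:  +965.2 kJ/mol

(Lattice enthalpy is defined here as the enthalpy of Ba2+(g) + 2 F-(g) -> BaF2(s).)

ΔHf° = 1·ΔHsub + 1·(ΣIE) + 1·D(F2) + 2·EA + U
-1207.1 = 1·(+180.0) + 1·(+1468.1) + 1·(+158.8) + 2·(-328.0) + U
U = -1207.1 − (+1150.9) = -2358.0 kJ/mol

U = -2358.0 kJ/mol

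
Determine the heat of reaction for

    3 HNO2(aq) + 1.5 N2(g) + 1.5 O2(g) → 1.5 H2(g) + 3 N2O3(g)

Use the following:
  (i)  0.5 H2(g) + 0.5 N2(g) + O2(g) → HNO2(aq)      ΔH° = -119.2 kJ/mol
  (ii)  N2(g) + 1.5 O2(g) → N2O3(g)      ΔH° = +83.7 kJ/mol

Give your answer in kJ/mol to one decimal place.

(i) reversed and × 3 (HNO2(aq) must end up as a reactant; ×3 to match 3 HNO2(aq) in the target): (-3)·(-119.2) = +357.6 kJ/mol
(ii) × 3 (×3 to match 3 N2O3(g) in the target): (3)·(+83.7) = +251.1 kJ/mol
ΔH° = (+357.6) + (+251.1) = 608.7 kJ/mol

ΔH° = 608.7 kJ/mol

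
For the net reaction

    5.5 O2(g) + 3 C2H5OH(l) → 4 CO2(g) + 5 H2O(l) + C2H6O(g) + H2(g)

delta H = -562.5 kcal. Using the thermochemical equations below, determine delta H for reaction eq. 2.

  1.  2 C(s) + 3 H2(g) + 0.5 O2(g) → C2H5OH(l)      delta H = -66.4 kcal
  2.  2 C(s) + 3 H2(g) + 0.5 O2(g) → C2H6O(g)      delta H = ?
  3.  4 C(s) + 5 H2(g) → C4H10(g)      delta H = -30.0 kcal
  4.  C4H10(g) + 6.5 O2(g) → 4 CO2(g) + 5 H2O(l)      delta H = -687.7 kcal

delta H = -44.0 kcal

eq. 1 reversed and × 3: (-3)·(-66.4) = +199.2 kcal
eq. 2 as written: contributes x
eq. 3 as written: -30.0 kcal
eq. 4 as written: -687.7 kcal
-562.5 = (+199.2) + (-30.0) + (-687.7) + x
x = (-562.5 − (-518.5)) / (1) = -44.0 kcal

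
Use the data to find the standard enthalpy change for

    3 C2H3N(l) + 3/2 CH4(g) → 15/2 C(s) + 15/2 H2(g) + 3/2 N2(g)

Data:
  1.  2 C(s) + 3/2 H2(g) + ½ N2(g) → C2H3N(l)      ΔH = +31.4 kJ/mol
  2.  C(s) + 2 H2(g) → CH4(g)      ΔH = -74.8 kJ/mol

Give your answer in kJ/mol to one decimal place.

eq. 1 reversed and × 3: (-3)·(+31.4) = -94.2 kJ/mol
eq. 2 reversed and × 3/2: (-3/2)·(-74.8) = +112.2 kJ/mol
ΔH = (-3)·(+31.4) + (-3/2)·(-74.8) = 18.0 kJ/mol

ΔH = 18.0 kJ/mol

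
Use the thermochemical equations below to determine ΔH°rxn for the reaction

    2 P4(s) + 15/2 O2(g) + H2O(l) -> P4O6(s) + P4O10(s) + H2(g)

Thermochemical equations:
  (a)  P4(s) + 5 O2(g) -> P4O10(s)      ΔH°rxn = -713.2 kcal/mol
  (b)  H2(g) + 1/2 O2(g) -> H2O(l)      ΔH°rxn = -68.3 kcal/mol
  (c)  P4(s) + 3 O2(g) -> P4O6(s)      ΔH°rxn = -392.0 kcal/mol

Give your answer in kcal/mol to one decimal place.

(a) as written (P4O10(s) already on the product side): -713.2 kcal/mol
(b) reversed (reverse to put H2O(l) on the reactant side): +68.3 kcal/mol
(c) as written (P4O6(s) already on the product side): -392.0 kcal/mol
ΔH°rxn = (-713.2) + (+68.3) + (-392.0) = -1036.9 kcal/mol

ΔH°rxn = -1036.9 kcal/mol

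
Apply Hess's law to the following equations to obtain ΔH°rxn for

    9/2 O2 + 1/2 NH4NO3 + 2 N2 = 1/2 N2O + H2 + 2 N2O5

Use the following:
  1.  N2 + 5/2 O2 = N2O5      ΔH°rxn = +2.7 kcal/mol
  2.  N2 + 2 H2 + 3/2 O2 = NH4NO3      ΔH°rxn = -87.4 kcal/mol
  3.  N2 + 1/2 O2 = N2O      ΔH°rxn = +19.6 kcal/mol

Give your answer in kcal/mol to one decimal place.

ΔH°rxn = 58.9 kcal/mol

eq. 1 × 2: (2)·(+2.7) = +5.4 kcal/mol
eq. 2 reversed and × 1/2: (-1/2)·(-87.4) = +43.7 kcal/mol
eq. 3 × 1/2: (1/2)·(+19.6) = +9.8 kcal/mol
ΔH°rxn = (2)·(+2.7) + (-1/2)·(-87.4) + (1/2)·(+19.6) = 58.9 kcal/mol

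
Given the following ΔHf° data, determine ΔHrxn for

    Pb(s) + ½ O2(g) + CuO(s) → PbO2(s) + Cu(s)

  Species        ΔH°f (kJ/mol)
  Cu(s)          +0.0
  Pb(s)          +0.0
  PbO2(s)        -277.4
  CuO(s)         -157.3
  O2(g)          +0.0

ΔHrxn = -120.1 kJ/mol

ΔH°rxn = Σ nΔHf°(products) − Σ nΔHf°(reactants).
Products: 1·(-277.4) + 1·(+0.0) = -277.4
Reactants: 1·(+0.0) + 1/2·(+0.0) + 1·(-157.3) = -157.3
ΔHrxn = (-277.4) − (-157.3) = -120.1 kJ/mol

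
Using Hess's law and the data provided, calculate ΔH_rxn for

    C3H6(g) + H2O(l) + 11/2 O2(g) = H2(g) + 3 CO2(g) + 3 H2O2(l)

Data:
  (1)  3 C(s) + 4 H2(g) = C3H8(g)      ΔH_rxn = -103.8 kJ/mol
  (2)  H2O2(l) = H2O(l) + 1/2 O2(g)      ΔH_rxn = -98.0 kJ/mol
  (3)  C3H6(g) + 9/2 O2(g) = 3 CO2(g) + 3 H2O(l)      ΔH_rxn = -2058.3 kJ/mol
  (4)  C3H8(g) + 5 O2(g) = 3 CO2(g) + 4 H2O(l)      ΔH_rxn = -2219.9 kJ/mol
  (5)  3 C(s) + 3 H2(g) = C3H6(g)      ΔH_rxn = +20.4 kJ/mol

ΔH_rxn = -1478.5 kJ/mol

(1) reversed: +103.8 kJ/mol
(2) reversed and × 3: (-3)·(-98.0) = +294.0 kJ/mol
(3) × 2: (2)·(-2058.3) = -4116.6 kJ/mol
(4) reversed: +2219.9 kJ/mol
(5) as written: +20.4 kJ/mol
Combining the equations, ΔH_rxn = (+103.8) + (+294.0) + (-4116.6) + (+2219.9) + (+20.4) = -1478.5 kJ/mol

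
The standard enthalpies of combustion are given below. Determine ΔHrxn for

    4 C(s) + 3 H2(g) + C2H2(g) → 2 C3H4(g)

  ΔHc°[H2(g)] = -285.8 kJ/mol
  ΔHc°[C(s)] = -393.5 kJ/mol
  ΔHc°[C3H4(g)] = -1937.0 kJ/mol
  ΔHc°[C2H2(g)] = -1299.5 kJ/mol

With combustion enthalpies, reactants minus products:
= [4·(-393.5) + 3·(-285.8) + 1·(-1299.5)] − [2·(-1937.0)]
= 143.1 kJ/mol

ΔHrxn = 143.1 kJ/mol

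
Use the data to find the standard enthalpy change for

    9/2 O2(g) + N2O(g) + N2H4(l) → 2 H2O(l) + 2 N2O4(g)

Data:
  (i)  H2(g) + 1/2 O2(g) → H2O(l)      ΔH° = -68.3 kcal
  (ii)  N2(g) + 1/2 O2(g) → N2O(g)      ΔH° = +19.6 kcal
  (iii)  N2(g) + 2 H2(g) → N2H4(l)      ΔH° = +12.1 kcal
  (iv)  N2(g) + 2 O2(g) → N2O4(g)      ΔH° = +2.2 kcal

ΔH° = -163.9 kcal

(i) × 2: (2)·(-68.3) = -136.6 kcal
(ii) reversed: -19.6 kcal
(iii) reversed: -12.1 kcal
(iv) × 2: (2)·(+2.2) = +4.4 kcal
Summing the manipulated equations, ΔH° = (2)·(-68.3) + (-1)·(+19.6) + (-1)·(+12.1) + (2)·(+2.2) = -163.9 kcal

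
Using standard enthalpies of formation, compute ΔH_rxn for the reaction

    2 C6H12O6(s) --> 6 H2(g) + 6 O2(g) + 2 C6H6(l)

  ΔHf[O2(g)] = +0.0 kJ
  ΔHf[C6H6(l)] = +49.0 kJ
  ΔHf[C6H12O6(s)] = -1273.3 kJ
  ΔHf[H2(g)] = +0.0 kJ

ΔH_rxn = 2644.6 kJ

ΔH°rxn = Σ nΔHf°(products) − Σ nΔHf°(reactants).
Products: 6·(+0.0) + 6·(+0.0) + 2·(+49.0) = +98.0
Reactants: 2·(-1273.3) = -2546.6
ΔH_rxn = (+98.0) − (-2546.6) = 2644.6 kJ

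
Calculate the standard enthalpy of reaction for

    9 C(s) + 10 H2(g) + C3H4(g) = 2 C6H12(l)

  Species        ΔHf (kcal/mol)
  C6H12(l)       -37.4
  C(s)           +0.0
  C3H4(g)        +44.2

Products: 2·(-37.4) = -74.8
Reactants: 9·(+0.0) + 10·(+0.0) + 1·(+44.2) = +44.2
ΔH_rxn = (-74.8) − (+44.2) = -119.0 kcal/mol

ΔH_rxn = -119.0 kcal/mol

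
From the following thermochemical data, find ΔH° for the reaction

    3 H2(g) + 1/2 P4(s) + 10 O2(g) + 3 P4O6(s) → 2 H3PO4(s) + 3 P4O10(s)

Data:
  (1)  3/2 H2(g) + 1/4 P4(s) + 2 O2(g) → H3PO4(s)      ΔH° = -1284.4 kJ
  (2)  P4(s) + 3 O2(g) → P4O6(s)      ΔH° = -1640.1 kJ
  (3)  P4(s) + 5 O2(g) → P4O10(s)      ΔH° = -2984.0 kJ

(1) × 2 (×2 to match 2 H3PO4(s) in the target): (2)·(-1284.4) = -2568.8 kJ
(2) reversed and × 3 (P4O6(s) must end up as a reactant; ×3 to match 3 P4O6(s) in the target): (-3)·(-1640.1) = +4920.3 kJ
(3) × 3 (×3 to match 3 P4O10(s) in the target): (3)·(-2984.0) = -8952.0 kJ
By Hess's law, ΔH° = (2)·(-1284.4) + (-3)·(-1640.1) + (3)·(-2984.0) = -6600.5 kJ

ΔH° = -6600.5 kJ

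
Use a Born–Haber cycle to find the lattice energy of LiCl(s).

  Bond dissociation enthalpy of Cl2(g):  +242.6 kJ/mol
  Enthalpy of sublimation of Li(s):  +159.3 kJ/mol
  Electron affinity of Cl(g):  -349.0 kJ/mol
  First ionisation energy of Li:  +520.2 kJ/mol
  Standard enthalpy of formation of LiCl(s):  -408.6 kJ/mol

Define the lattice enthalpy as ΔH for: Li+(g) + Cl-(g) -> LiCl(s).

ΔHf° = 1·ΔHsub + 1·(ΣIE) + 1/2·D(Cl2) + 1·EA + U
-408.6 = 1·(+159.3) + 1·(+520.2) + 1/2·(+242.6) + 1·(-349.0) + U
U = -408.6 − (+451.8) = -860.4 kJ/mol

U = -860.4 kJ/mol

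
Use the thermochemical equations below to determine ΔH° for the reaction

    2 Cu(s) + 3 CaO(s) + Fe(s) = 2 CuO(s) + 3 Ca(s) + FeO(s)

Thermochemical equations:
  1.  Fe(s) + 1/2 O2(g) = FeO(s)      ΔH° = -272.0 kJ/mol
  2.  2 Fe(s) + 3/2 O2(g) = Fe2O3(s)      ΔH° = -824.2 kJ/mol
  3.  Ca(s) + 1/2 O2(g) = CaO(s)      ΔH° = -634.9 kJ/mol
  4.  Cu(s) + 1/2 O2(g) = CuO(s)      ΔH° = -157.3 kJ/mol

eq. 1 as written: -272.0 kJ/mol
eq. 2: not needed.
eq. 3 reversed and × 3: (-3)·(-634.9) = +1904.7 kJ/mol
eq. 4 × 2: (2)·(-157.3) = -314.6 kJ/mol
By Hess's law, ΔH° = (1)·(-272.0) + (-3)·(-634.9) + (2)·(-157.3) = 1318.1 kJ/mol

ΔH° = 1318.1 kJ/mol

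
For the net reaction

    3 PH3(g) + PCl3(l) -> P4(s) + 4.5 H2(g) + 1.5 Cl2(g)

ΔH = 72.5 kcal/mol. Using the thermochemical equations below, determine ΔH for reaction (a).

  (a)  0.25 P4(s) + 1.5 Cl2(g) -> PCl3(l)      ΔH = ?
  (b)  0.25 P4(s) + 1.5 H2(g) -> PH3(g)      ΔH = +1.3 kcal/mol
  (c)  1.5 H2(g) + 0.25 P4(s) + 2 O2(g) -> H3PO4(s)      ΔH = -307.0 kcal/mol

(a) reversed (reverse to put PCl3(l) on the reactant side): contributes −x
(b) reversed and × 3 (reverse to put PH3(g) on the reactant side; scale by 3 for the 3 PH3(g)): (-3)·(+1.3) = -3.9 kcal/mol
(c): not needed (O2(g) appears nowhere else).
+72.5 = (-3.9) − x
x = (+72.5 − (-3.9)) / (-1) = -76.4 kcal/mol

ΔH = -76.4 kcal/mol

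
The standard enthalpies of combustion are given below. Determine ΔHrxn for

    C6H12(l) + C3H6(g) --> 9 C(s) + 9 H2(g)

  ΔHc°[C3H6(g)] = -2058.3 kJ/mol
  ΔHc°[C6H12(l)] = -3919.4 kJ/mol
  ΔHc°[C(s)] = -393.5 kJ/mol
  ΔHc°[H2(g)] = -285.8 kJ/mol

Using ΔH = Σ nΔHc°(reactants) − Σ nΔHc°(products):
= [1·(-3919.4) + 1·(-2058.3)] − [9·(-393.5) + 9·(-285.8)]
= 136.0 kJ/mol

ΔHrxn = 136.0 kJ/mol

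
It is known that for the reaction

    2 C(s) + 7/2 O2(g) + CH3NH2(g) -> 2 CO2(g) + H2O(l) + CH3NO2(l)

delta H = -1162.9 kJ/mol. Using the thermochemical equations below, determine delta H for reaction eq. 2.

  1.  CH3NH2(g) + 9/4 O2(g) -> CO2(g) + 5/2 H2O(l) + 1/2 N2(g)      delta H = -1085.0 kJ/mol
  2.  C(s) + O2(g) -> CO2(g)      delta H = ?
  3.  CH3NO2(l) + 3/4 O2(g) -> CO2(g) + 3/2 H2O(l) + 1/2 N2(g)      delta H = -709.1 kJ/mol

delta H = -393.5 kJ/mol

eq. 1 as written: -1085.0 kJ/mol
eq. 2 × 2: contributes 2·x
eq. 3 reversed: +709.1 kJ/mol
-1162.9 = (-1085.0) + (+709.1) + 2·x
x = (-1162.9 − (-375.9)) / (2) = -393.5 kJ/mol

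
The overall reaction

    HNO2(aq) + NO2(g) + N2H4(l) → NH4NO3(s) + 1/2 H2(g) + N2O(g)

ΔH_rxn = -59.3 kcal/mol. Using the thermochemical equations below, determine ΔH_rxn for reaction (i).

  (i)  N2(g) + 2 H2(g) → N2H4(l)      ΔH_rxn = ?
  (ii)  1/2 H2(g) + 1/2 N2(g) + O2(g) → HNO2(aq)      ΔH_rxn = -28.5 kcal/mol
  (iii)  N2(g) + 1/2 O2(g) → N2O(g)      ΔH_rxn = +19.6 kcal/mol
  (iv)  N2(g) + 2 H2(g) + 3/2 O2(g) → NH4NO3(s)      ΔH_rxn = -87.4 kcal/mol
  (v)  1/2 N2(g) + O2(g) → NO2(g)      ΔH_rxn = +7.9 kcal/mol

ΔH_rxn = 12.1 kcal/mol

(i) reversed (reverse to put N2H4(l) on the reactant side): contributes −x
(ii) reversed (HNO2(aq) must end up as a reactant): +28.5 kcal/mol
(iii) as written (N2O(g) already on the product side): +19.6 kcal/mol
(iv) as written (NH4NO3(s) already on the product side): -87.4 kcal/mol
(v) reversed (NO2(g) must end up as a reactant): -7.9 kcal/mol
-59.3 = (+28.5) + (+19.6) + (-87.4) + (-7.9) − x
x = (-59.3 − (-47.2)) / (-1) = 12.1 kcal/mol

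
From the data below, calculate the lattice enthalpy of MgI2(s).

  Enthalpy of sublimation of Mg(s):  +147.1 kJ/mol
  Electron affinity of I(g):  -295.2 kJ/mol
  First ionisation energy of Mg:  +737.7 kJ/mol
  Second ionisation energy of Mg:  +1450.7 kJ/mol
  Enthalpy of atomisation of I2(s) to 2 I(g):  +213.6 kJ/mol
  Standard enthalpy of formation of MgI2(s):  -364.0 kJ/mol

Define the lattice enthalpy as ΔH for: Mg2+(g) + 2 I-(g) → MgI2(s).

ΔHf° = 1·ΔHsub + 1·(ΣIE) + 1·D(I2) + 2·EA + U
-364.0 = 1·(+147.1) + 1·(+2188.4) + 1·(+213.6) + 2·(-295.2) + U
U = -364.0 − (+1958.7) = -2322.7 kJ/mol

U = -2322.7 kJ/mol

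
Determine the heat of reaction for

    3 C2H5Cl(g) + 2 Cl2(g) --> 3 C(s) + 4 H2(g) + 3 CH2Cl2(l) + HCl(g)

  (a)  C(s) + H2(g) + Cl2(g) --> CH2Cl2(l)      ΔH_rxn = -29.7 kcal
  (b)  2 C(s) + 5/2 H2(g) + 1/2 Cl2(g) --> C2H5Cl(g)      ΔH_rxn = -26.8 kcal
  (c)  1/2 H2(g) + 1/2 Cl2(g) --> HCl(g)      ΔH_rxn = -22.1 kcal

ΔH_rxn = -30.8 kcal

(a) × 3 (×3 to match 3 CH2Cl2(l) in the target): (3)·(-29.7) = -89.1 kcal
(b) reversed and × 3 (reverse to put C2H5Cl(g) on the reactant side; scale by 3 for the 3 C2H5Cl(g)): (-3)·(-26.8) = +80.4 kcal
(c) as written (HCl(g) already on the product side): -22.1 kcal
By Hess's law, ΔH_rxn = (3)·(-29.7) + (-3)·(-26.8) + (1)·(-22.1) = -30.8 kcal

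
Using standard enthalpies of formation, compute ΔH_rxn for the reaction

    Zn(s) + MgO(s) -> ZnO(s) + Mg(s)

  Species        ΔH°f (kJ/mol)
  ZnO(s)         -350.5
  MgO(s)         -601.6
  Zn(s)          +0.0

ΔH_rxn = 251.1 kJ/mol

Products: 1·(-350.5) + 1·(+0.0) = -350.5
Reactants: 1·(+0.0) + 1·(-601.6) = -601.6
ΔH_rxn = (-350.5) − (-601.6) = 251.1 kJ/mol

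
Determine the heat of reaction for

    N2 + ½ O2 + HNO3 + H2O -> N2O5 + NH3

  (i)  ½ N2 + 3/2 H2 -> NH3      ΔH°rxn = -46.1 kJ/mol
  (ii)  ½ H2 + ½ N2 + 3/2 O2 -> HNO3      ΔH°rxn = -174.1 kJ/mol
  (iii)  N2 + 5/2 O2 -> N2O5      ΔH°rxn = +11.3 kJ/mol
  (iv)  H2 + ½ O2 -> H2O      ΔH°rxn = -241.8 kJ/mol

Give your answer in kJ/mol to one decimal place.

ΔH°rxn = 381.1 kJ/mol

(i) as written (NH3 already on the product side): -46.1 kJ/mol
(ii) reversed (reverse to put HNO3 on the reactant side): +174.1 kJ/mol
(iii) as written (N2O5 already on the product side): +11.3 kJ/mol
(iv) reversed (reverse to put H2O on the reactant side): +241.8 kJ/mol
ΔH°rxn = (1)·(-46.1) + (-1)·(-174.1) + (1)·(+11.3) + (-1)·(-241.8) = 381.1 kJ/mol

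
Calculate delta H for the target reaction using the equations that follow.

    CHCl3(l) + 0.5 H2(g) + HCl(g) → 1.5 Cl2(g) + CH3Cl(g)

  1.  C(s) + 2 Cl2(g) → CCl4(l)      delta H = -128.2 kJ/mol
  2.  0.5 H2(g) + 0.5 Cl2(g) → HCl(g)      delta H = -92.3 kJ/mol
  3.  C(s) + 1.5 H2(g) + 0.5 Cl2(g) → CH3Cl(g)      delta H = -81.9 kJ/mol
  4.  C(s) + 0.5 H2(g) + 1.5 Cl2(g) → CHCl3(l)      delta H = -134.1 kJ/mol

eq. 1: not needed (CCl4(l) appears nowhere else).
eq. 2 reversed (reverse to put HCl(g) on the reactant side): +92.3 kJ/mol
eq. 3 as written (CH3Cl(g) already on the product side): -81.9 kJ/mol
eq. 4 reversed (reverse to put CHCl3(l) on the reactant side): +134.1 kJ/mol
By Hess's law, delta H = (+92.3) + (-81.9) + (+134.1) = 144.5 kJ/mol

delta H = 144.5 kJ/mol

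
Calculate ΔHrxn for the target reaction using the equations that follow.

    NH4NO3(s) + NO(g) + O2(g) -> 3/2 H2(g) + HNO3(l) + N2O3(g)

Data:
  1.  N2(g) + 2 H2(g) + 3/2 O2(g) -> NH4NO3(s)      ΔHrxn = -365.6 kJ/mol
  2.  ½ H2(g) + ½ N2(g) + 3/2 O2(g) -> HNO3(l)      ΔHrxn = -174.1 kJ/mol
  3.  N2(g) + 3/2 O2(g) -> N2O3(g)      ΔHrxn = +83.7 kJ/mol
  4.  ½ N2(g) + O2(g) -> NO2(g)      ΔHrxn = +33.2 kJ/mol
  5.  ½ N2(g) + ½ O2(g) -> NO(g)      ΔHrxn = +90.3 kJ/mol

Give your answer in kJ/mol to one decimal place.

ΔHrxn = 184.9 kJ/mol

eq. 1 reversed (reverse to put NH4NO3(s) on the reactant side): +365.6 kJ/mol
eq. 2 as written (HNO3(l) already on the product side): -174.1 kJ/mol
eq. 3 as written (N2O3(g) already on the product side): +83.7 kJ/mol
eq. 4: not needed (NO2(g) appears nowhere else).
eq. 5 reversed (NO(g) must end up as a reactant): -90.3 kJ/mol
Summing the manipulated equations, ΔHrxn = (-1)·(-365.6) + (1)·(-174.1) + (1)·(+83.7) + (-1)·(+90.3) = 184.9 kJ/mol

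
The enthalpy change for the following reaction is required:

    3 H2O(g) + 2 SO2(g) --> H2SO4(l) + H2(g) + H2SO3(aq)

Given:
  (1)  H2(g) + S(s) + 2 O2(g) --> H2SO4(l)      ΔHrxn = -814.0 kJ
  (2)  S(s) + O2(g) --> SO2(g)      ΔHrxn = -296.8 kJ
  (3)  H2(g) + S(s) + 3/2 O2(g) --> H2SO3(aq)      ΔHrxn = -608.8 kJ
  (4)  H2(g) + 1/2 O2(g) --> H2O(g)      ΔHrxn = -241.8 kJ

ΔHrxn = -103.8 kJ

(1) as written (H2SO4(l) already on the product side): -814.0 kJ
(2) reversed and × 2 (SO2(g) must end up as a reactant; ×2 to match 2 SO2(g) in the target): (-2)·(-296.8) = +593.6 kJ
(3) as written (H2SO3(aq) already on the product side): -608.8 kJ
(4) reversed and × 3 (H2O(g) must end up as a reactant; ×3 to match 3 H2O(g) in the target): (-3)·(-241.8) = +725.4 kJ
Since enthalpy is a state function, ΔHrxn = (-814.0) + (+593.6) + (-608.8) + (+725.4) = -103.8 kJ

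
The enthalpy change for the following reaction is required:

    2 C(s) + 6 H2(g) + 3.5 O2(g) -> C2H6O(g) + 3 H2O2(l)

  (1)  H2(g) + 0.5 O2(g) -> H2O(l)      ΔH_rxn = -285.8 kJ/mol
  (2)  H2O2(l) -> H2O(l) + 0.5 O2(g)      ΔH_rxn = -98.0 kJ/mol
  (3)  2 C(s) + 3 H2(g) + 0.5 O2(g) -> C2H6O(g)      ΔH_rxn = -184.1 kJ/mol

(1) × 3: (3)·(-285.8) = -857.4 kJ/mol
(2) reversed and × 3 (H2O2(l) must end up as a product; scale by 3 for the 3 H2O2(l)): (-3)·(-98.0) = +294.0 kJ/mol
(3) as written (C2H6O(g) already on the product side): -184.1 kJ/mol
ΔH_rxn = (-857.4) + (+294.0) + (-184.1) = -747.5 kJ/mol

ΔH_rxn = -747.5 kJ/mol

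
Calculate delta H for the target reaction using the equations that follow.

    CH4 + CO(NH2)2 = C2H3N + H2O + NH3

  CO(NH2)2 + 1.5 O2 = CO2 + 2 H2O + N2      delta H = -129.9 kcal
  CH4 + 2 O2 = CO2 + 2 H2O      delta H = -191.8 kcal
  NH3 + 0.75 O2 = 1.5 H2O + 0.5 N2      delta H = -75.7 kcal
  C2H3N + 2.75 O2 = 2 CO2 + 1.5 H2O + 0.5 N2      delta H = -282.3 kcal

delta H = 36.3 kcal

equation 1 as written (CO(NH2)2 already on the reactant side): -129.9 kcal
equation 2 as written (CH4 already on the reactant side): -191.8 kcal
equation 3 reversed (reverse to put NH3 on the product side): +75.7 kcal
equation 4 reversed (reverse to put C2H3N on the product side): +282.3 kcal
delta H = (1)·(-129.9) + (1)·(-191.8) + (-1)·(-75.7) + (-1)·(-282.3) = 36.3 kcal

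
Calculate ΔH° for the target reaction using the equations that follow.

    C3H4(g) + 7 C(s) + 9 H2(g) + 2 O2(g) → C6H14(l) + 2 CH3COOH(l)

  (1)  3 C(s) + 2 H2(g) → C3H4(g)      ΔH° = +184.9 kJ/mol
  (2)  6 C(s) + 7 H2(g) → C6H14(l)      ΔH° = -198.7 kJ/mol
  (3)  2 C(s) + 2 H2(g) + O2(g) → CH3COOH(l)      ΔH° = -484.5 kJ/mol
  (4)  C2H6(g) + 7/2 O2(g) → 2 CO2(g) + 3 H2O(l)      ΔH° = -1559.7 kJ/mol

ΔH° = -1352.6 kJ/mol

(1) reversed (reverse to put C3H4(g) on the reactant side): -184.9 kJ/mol
(2) as written (C6H14(l) already on the product side): -198.7 kJ/mol
(3) × 2 (scale by 2 for the 2 CH3COOH(l)): (2)·(-484.5) = -969.0 kJ/mol
(4): not needed (C2H6(g) appears nowhere else).
ΔH° = (-184.9) + (-198.7) + (-969.0) = -1352.6 kJ/mol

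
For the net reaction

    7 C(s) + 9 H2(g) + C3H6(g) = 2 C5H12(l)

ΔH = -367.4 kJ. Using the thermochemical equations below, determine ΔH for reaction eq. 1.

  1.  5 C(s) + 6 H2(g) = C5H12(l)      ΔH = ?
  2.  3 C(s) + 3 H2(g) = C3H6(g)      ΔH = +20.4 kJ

ΔH = -173.5 kJ

eq. 1 × 2 (×2 to match 2 C5H12(l) in the target): contributes 2·x
eq. 2 reversed (C3H6(g) must end up as a reactant): -20.4 kJ
-367.4 = (-20.4) + 2·x
x = (-367.4 − (-20.4)) / (2) = -173.5 kJ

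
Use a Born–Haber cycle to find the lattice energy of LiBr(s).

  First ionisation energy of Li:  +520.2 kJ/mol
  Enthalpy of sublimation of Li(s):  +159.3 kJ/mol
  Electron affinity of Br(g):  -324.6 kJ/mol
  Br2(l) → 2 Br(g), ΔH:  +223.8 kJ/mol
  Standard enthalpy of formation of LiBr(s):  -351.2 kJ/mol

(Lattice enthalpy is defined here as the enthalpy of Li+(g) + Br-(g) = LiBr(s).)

U = -818.0 kJ/mol

ΔHf° = 1·ΔHsub + 1·(ΣIE) + 1/2·D(Br2) + 1·EA + U
-351.2 = 1·(+159.3) + 1·(+520.2) + 1/2·(+223.8) + 1·(-324.6) + U
U = -351.2 − (+466.8) = -818.0 kJ/mol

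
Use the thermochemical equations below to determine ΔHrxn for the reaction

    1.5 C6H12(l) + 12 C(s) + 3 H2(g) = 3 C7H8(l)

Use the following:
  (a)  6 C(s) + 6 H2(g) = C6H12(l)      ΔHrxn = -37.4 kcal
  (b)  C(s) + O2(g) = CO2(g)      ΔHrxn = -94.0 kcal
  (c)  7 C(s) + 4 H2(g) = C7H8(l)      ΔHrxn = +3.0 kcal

(a) reversed and × 3/2: (-3/2)·(-37.4) = +56.1 kcal
(b): not needed.
(c) × 3: (3)·(+3.0) = +9.0 kcal
Since enthalpy is a state function, ΔHrxn = (+56.1) + (+9.0) = 65.1 kcal

ΔHrxn = 65.1 kcal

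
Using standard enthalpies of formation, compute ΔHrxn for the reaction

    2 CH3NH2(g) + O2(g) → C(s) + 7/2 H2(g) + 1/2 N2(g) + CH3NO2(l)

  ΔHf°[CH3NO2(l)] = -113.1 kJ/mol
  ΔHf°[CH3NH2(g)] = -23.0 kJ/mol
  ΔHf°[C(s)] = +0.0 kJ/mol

Products: 1·(+0.0) + 7/2·(+0.0) + 1/2·(+0.0) + 1·(-113.1) = -113.1
Reactants: 2·(-23.0) + 1·(+0.0) = -46.0
ΔHrxn = (-113.1) − (-46.0) = -67.1 kJ/mol

ΔHrxn = -67.1 kJ/mol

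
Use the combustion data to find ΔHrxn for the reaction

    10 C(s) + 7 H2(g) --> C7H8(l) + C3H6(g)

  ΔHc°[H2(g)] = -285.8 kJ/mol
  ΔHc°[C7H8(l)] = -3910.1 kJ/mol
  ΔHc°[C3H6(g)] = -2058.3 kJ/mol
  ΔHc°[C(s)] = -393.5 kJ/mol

Using ΔH = Σ nΔHc°(reactants) − Σ nΔHc°(products):
= [10·(-393.5) + 7·(-285.8)] − [1·(-3910.1) + 1·(-2058.3)]
= 32.8 kJ/mol

ΔHrxn = 32.8 kJ/mol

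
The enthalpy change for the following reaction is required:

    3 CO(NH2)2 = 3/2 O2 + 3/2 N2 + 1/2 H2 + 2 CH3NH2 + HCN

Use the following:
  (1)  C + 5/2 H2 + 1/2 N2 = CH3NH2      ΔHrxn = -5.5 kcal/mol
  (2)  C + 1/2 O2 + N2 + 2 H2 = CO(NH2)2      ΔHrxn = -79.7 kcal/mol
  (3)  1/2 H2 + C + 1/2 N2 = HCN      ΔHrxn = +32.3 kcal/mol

(1) × 2: (2)·(-5.5) = -11.0 kcal/mol
(2) reversed and × 3: (-3)·(-79.7) = +239.1 kcal/mol
(3) as written: +32.3 kcal/mol
ΔHrxn = (2)·(-5.5) + (-3)·(-79.7) + (1)·(+32.3) = 260.4 kcal/mol

ΔHrxn = 260.4 kcal/mol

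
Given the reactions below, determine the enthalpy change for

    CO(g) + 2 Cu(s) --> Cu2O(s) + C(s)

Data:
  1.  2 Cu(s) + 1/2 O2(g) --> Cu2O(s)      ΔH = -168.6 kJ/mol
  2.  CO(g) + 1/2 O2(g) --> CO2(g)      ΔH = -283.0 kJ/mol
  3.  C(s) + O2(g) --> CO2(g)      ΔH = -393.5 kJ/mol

eq. 1 as written (Cu2O(s) already on the product side): -168.6 kJ/mol
eq. 2 as written (CO(g) already on the reactant side): -283.0 kJ/mol
eq. 3 reversed (C(s) must end up as a product): +393.5 kJ/mol
Since enthalpy is a state function, ΔH = (-168.6) + (-283.0) + (+393.5) = -58.1 kJ/mol

ΔH = -58.1 kJ/mol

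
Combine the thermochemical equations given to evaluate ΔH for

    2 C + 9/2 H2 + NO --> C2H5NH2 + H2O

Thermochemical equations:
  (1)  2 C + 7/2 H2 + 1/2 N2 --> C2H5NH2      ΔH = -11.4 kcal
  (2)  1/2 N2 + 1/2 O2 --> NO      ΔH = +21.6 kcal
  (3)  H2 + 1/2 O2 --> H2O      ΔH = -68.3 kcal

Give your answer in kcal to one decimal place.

ΔH = -101.3 kcal

(1) as written: -11.4 kcal
(2) reversed: -21.6 kcal
(3) as written: -68.3 kcal
ΔH = (-11.4) + (-21.6) + (-68.3) = -101.3 kcal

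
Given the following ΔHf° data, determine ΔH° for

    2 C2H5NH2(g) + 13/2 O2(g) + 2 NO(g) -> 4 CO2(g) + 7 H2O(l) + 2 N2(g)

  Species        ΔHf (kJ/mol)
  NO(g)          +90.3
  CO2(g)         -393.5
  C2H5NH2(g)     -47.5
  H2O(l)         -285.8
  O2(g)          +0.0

Products: 4·(-393.5) + 7·(-285.8) + 2·(+0.0) = -3574.6
Reactants: 2·(-47.5) + 13/2·(+0.0) + 2·(+90.3) = +85.6
ΔH° = (-3574.6) − (+85.6) = -3660.2 kJ/mol

ΔH° = -3660.2 kJ/mol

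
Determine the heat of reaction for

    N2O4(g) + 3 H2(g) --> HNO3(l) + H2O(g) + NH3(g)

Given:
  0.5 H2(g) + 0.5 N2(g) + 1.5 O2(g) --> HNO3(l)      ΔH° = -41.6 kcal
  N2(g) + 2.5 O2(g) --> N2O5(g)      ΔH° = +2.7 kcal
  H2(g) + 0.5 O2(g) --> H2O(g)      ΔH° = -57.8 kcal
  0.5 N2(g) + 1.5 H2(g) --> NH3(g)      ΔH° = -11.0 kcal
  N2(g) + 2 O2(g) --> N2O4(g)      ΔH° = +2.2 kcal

equation 1 as written (HNO3(l) already on the product side): -41.6 kcal
equation 2: not needed (N2O5(g) appears nowhere else).
equation 3 as written (H2O(g) already on the product side): -57.8 kcal
equation 4 as written (NH3(g) already on the product side): -11.0 kcal
equation 5 reversed (reverse to put N2O4(g) on the reactant side): -2.2 kcal
ΔH° = (1)·(-41.6) + (1)·(-57.8) + (1)·(-11.0) + (-1)·(+2.2) = -112.6 kcal

ΔH° = -112.6 kcal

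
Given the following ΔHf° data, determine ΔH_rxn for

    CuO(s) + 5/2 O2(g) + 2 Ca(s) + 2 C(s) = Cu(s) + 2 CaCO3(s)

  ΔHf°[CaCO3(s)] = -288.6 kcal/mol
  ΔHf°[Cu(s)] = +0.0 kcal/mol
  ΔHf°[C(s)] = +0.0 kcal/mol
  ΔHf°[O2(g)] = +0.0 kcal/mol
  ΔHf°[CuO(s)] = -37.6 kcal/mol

ΔH°rxn = Σ nΔHf°(products) − Σ nΔHf°(reactants).
Products: 1·(+0.0) + 2·(-288.6) = -577.2
Reactants: 1·(-37.6) + 5/2·(+0.0) + 2·(+0.0) + 2·(+0.0) = -37.6
ΔH_rxn = (-577.2) − (-37.6) = -539.6 kcal/mol

ΔH_rxn = -539.6 kcal/mol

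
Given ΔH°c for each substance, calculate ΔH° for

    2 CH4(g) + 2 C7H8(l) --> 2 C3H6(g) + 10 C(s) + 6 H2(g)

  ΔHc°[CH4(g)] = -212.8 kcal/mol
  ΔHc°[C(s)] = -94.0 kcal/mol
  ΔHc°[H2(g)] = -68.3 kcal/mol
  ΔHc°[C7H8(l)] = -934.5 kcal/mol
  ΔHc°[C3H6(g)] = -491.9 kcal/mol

With combustion enthalpies, reactants minus products:
= [2·(-212.8) + 2·(-934.5)] − [2·(-491.9) + 10·(-94.0) + 6·(-68.3)]
= 39.0 kcal/mol

ΔH° = 39.0 kcal/mol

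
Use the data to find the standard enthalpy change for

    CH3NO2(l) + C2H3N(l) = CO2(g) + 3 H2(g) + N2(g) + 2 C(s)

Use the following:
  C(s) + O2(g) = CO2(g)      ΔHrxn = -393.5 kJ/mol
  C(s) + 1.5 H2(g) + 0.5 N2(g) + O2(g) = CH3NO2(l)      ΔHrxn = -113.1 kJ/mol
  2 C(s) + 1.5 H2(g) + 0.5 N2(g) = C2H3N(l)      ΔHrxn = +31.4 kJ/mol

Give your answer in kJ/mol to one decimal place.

equation 1 as written: -393.5 kJ/mol
equation 2 reversed: +113.1 kJ/mol
equation 3 reversed: -31.4 kJ/mol
Combining the equations, ΔHrxn = (-393.5) + (+113.1) + (-31.4) = -311.8 kJ/mol

ΔHrxn = -311.8 kJ/mol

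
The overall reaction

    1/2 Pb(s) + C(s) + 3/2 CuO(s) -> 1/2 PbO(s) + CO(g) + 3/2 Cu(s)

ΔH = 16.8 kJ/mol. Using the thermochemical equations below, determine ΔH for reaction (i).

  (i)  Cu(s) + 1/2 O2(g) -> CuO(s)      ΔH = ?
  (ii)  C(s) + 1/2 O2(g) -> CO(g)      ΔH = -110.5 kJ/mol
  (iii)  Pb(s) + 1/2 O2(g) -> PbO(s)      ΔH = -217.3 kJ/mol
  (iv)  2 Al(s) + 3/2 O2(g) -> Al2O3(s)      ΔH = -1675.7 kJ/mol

(i) reversed and × 3/2 (CuO(s) must end up as a reactant; ×3/2 to match 3/2 CuO(s) in the target): contributes −3/2·x
(ii) as written (CO(g) already on the product side): -110.5 kJ/mol
(iii) × 1/2 (×1/2 to match 1/2 PbO(s) in the target): (1/2)·(-217.3) = -108.65 kJ/mol
(iv): not needed (Al(s) appears nowhere else).
+16.8 = (-110.5) + (-108.65) − 3/2·x
x = (+16.8 − (-219.15)) / (-3/2) = -157.3 kJ/mol

ΔH = -157.3 kJ/mol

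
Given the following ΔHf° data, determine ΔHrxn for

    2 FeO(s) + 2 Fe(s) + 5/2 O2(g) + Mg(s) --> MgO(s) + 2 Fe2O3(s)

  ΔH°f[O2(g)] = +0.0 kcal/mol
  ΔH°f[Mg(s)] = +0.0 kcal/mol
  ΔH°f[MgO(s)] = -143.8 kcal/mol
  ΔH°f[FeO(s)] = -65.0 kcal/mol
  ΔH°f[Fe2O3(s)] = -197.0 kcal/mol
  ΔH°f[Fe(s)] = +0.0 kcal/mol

ΔHrxn = -407.8 kcal/mol

Products: 1·(-143.8) + 2·(-197.0) = -537.8
Reactants: 2·(-65.0) + 2·(+0.0) + 5/2·(+0.0) + 1·(+0.0) = -130.0
ΔHrxn = (-537.8) − (-130.0) = -407.8 kcal/mol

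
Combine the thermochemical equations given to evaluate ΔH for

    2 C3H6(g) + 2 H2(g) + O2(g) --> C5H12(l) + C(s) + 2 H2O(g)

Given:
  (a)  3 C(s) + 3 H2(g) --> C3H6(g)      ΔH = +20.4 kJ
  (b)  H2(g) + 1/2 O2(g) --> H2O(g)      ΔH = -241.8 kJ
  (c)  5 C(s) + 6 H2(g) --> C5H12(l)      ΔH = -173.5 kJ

(a) reversed and × 2: (-2)·(+20.4) = -40.8 kJ
(b) × 2: (2)·(-241.8) = -483.6 kJ
(c) as written: -173.5 kJ
Combining the equations, ΔH = (-2)·(+20.4) + (2)·(-241.8) + (1)·(-173.5) = -697.9 kJ

ΔH = -697.9 kJ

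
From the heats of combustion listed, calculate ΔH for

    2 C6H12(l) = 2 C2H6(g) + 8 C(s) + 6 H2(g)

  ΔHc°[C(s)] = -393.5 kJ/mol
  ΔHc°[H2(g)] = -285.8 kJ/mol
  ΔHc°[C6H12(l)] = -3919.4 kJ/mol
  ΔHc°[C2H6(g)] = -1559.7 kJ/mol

ΔH = 143.4 kJ/mol

Using ΔH = Σ nΔHc°(reactants) − Σ nΔHc°(products):
= [2·(-3919.4)] − [2·(-1559.7) + 8·(-393.5) + 6·(-285.8)]
= 143.4 kJ/mol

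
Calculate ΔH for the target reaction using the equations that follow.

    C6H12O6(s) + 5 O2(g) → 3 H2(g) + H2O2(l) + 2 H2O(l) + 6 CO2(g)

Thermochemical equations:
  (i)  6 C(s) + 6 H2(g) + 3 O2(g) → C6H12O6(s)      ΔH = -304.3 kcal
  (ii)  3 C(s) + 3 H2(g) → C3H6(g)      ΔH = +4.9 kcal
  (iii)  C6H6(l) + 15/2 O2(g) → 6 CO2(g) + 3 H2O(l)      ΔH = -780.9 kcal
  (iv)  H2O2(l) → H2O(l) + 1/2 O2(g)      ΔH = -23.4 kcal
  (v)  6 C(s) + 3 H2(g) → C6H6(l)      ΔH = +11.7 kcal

(i) reversed (C6H12O6(s) must end up as a reactant): +304.3 kcal
(ii): not needed (C3H6(g) appears nowhere else).
(iii) as written (CO2(g) already on the product side): -780.9 kcal
(iv) reversed (reverse to put H2O2(l) on the product side): +23.4 kcal
(v) as written: +11.7 kcal
By Hess's law, ΔH = (+304.3) + (-780.9) + (+23.4) + (+11.7) = -441.5 kcal

ΔH = -441.5 kcal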